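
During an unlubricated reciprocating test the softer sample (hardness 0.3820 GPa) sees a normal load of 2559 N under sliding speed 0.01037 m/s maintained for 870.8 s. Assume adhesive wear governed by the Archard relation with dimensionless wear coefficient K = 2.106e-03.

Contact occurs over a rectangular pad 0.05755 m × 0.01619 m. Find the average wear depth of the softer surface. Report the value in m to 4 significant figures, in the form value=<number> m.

Every step holds full float precision. Intermediates are printed rounded; a lone final rounding: four significant digits.
Convert: The distance L = v·t = 0.01037 m/s × 870.8 s = 9.030 m.
Convert: Hardness H = 0.3820 GPa = 3.820e+08 Pa.
Convert: Contact area A = 0.05755 m × 0.01619 m = 9.317e-04 m².
In SI base units, W = 2559 N, H = 3.820e+08 Pa, K = 2.106e-03.
Volume removed: V = K·W·L/H = 2.106e-03 · 2559 · 9.030 / 3.820e+08 = 1.274e-07 m³.
Depth h = V/A = 1.274e-07 / 9.317e-04 = 1.367e-04 m.

value=1.367e-04 m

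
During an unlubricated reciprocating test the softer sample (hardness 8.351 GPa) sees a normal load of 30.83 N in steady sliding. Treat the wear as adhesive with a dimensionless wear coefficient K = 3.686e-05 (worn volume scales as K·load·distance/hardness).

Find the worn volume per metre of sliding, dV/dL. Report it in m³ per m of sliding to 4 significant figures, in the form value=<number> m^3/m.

value=1.361e-13 m^3/m

The intermediates are shown rounded. Every step maintains full float precision, and rounded just once to 4 significant digits.
Convert: Hardness H = 8.351 GPa = 8.351e+09 Pa.
As SI base values: W = 30.83 N, H = 8.351e+09 Pa, K = 3.686e-05.
Wear rate dV/dL = K·W/H, per unit distance: 3.686e-05 · 30.83 / 8.351e+09 = 1.361e-13 m³/m.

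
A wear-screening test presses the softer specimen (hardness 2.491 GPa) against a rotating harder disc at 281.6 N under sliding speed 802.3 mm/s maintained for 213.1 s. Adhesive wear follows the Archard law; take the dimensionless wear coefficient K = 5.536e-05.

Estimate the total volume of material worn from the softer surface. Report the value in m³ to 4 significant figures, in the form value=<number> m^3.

Intermediate values are displayed rounded; all arithmetic carries full precision — a lone final rounding, at four significant figures.
Sliding speed v = 802.3 mm/s = 0.8023 m/s. Distance L = v·t = 0.8023 m/s × 213.1 s = 171.0 m.
Hardness H = 2.491 GPa = 2.491e+09 Pa.
Working in SI base units: W = 281.6 N, H = 2.491e+09 Pa, K = 5.536e-05.
Apply Archard: V = K·W·L/H = 5.536e-05 · 281.6 · 171.0 / 2.491e+09 = 1.070e-09 m³.

value=1.070e-09 m^3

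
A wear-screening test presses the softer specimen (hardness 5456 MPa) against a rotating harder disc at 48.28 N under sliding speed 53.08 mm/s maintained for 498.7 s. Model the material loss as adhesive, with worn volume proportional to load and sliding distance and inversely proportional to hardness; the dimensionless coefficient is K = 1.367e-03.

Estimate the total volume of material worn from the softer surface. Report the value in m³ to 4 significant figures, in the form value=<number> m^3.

value=3.202e-10 m^3

Intermediate values are shown rounded. All working math carries exact precision, and rounded once at the end: 4 significant figures.
Sliding speed v = 53.08 mm/s = 0.05308 m/s. Path length L = v·t = 0.05308 m/s × 498.7 s = 26.47 m.
Hardness H = 5456 MPa = 5.456e+09 Pa.
As SI base values: W = 48.28 N, H = 5.456e+09 Pa, K = 1.367e-03.
The Archard volume V = K·W·L/H = 1.367e-03 · 48.28 · 26.47 / 5.456e+09 = 3.202e-10 m³.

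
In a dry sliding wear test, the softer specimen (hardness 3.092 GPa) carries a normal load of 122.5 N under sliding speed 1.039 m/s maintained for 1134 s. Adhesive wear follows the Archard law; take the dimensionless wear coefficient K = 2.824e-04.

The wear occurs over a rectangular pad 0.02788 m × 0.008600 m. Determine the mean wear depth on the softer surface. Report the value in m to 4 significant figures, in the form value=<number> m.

value=5.498e-05 m

Each operation holds exact precision; intermediate values appear rounded; one final rounding to four significant digits.
Total distance L = v·t = 1.039 m/s × 1134 s = 1178 m.
Hardness H = 3.092 GPa = 3.092e+09 Pa.
Contact area A = 0.02788 m × 0.008600 m = 2.398e-04 m².
As SI base values: W = 122.5 N, H = 3.092e+09 Pa, K = 2.824e-04.
Wear volume V = K·W·L/H = 2.824e-04 · 122.5 · 1178 / 3.092e+09 = 1.318e-08 m³.
Depth h = V/A = 1.318e-08 / 2.398e-04 = 5.498e-05 m.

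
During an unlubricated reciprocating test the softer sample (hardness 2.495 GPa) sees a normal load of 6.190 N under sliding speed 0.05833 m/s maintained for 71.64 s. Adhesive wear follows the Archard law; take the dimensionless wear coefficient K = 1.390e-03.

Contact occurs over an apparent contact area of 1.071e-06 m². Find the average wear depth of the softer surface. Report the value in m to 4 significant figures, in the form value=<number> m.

value=1.346e-05 m

The computation keeps exact precision; intermediates are shown rounded — one last rounding to four significant digits.
Convert: Total distance L = v·t = 0.05833 m/s × 71.64 s = 4.179 m.
Convert: Hardness H = 2.495 GPa = 2.495e+09 Pa.
Restated in SI base units: W = 6.190 N, H = 2.495e+09 Pa, K = 1.390e-03.
Volume removed: V = K·W·L/H = 1.390e-03 · 6.190 · 4.179 / 2.495e+09 = 1.441e-11 m³.
Depth of wear h = V/A = 1.441e-11 / 1.071e-06 = 1.346e-05 m.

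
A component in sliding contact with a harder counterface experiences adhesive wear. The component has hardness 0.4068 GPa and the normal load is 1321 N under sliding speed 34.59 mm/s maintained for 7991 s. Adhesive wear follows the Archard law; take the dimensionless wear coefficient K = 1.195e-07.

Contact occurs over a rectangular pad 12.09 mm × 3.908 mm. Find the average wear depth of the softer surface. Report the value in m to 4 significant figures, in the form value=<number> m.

value=2.270e-06 m

Intermediates are shown rounded; all arithmetic maintains full float precision; one final rounding to four significant digits.
Sliding speed v = 34.59 mm/s = 0.03459 m/s. The distance L = v·t = 0.03459 m/s × 7991 s = 276.4 m.
Hardness H = 0.4068 GPa = 4.068e+08 Pa.
Pad sides 12.09 mm × 3.908 mm = 0.01209 m × 0.003908 m. Contact area A = 0.01209 m × 0.003908 m = 4.725e-05 m².
As SI base values: W = 1321 N, H = 4.068e+08 Pa, K = 1.195e-07.
By Archard's law, V = K·W·L/H = 1.195e-07 · 1321 · 276.4 / 4.068e+08 = 1.073e-10 m³.
Mean wear depth h = V/A = 1.073e-10 / 4.725e-05 = 2.270e-06 m.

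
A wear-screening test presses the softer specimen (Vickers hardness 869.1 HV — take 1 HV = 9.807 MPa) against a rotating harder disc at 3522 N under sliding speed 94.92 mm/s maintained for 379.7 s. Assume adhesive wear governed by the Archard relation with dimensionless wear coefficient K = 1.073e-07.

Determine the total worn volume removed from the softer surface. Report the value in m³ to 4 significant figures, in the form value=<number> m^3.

All working math runs at exact precision — intermediates are shown rounded. Rounded just once, at four significant figures.
Convert: Sliding speed v = 94.92 mm/s = 0.09492 m/s. Distance covered L = v·t = 0.09492 m/s × 379.7 s = 36.04 m.
Convert: Hardness H = 869.1 HV × 9.807 MPa/HV = 8523 MPa = 8.523e+09 Pa.
Restated in SI base units: W = 3522 N, H = 8.523e+09 Pa, K = 1.073e-07.
Worn volume V = K·W·L/H = 1.073e-07 · 3522 · 36.04 / 8.523e+09 = 1.598e-12 m³.

value=1.598e-12 m^3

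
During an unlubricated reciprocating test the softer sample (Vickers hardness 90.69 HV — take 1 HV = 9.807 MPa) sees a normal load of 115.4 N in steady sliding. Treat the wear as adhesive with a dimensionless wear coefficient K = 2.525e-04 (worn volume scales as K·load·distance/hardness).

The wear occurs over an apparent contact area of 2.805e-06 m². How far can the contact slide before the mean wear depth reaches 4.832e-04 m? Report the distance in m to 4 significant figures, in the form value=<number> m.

All working math carries full precision. Intermediates are displayed rounded. Rounded once at the end to four significant digits.
Convert: Hardness H = 90.69 HV × 9.807 MPa/HV = 889.4 MPa = 8.894e+08 Pa.
SI base units throughout: W = 115.4 N, H = 8.894e+08 Pa, K = 2.525e-04.
Permissible volume V_lim = h_lim·A = 4.832e-04 · 2.805e-06 = 1.355e-09 m³.
Life L = V_lim·H/(K·W) = 1.355e-09 · 8.894e+08 / (2.525e-04 · 115.4) = 41.37 m.

value=41.37 m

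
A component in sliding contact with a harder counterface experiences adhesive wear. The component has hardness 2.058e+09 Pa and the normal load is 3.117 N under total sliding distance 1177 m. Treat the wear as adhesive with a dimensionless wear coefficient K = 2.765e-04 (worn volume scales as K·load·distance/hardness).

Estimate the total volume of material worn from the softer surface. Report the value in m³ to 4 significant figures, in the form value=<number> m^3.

Every step holds full precision; intermediate values are shown rounded — rounded just once, at 4 significant figures.
Restated in SI base units: W = 3.117 N, H = 2.058e+09 Pa, K = 2.765e-04.
The Archard volume V = K·W·L/H = 2.765e-04 · 3.117 · 1177 / 2.058e+09 = 4.929e-10 m³.

value=4.929e-10 m^3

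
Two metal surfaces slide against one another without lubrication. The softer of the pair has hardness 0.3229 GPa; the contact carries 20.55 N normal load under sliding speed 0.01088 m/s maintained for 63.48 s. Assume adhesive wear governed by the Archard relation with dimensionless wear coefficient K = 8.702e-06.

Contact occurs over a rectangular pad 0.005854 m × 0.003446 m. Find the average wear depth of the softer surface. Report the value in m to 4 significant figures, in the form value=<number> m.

Each operation maintains full precision. Intermediate values appear rounded; a single final rounding, at four significant digits.
Convert: Distance L = v·t = 0.01088 m/s × 63.48 s = 0.6907 m.
Convert: Hardness H = 0.3229 GPa = 3.229e+08 Pa.
Convert: Contact area A = 0.005854 m × 0.003446 m = 2.017e-05 m².
Expressed in SI base units: W = 20.55 N, H = 3.229e+08 Pa, K = 8.702e-06.
Archard relation: V = K·W·L/H = 8.702e-06 · 20.55 · 0.6907 / 3.229e+08 = 3.825e-13 m³.
Wear depth h = V/A = 3.825e-13 / 2.017e-05 = 1.896e-08 m.

value=1.896e-08 m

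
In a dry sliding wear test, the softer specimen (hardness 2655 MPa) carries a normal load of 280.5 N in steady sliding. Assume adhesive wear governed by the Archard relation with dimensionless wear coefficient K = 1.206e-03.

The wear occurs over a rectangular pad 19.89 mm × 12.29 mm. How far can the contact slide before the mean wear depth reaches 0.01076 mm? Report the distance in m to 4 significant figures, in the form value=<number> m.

Every step keeps full precision, and intermediates are shown rounded; one last rounding, at four significant figures.
Hardness H = 2655 MPa = 2.655e+09 Pa.
Pad sides 19.89 mm × 12.29 mm = 0.01989 m × 0.01229 m. Contact area A = 0.01989 m × 0.01229 m = 2.444e-04 m².
Depth limit h_lim = 0.01076 mm = 1.076e-05 m.
Expressed in SI base units: W = 280.5 N, H = 2.655e+09 Pa, K = 1.206e-03.
Limit volume V_lim = h_lim·A = 1.076e-05 · 2.444e-04 = 2.630e-09 m³.
Thus life L = V_lim·H/(K·W) = 2.630e-09 · 2.655e+09 / (1.206e-03 · 280.5) = 20.64 m.

value=20.64 m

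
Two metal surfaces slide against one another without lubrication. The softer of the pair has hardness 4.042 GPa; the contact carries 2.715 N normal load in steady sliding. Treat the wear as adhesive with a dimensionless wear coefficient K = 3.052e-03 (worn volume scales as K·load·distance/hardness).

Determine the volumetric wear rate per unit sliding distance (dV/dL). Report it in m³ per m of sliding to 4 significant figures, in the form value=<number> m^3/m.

value=2.050e-12 m^3/m

Every step carries exact precision, and intermediates are printed rounded, and one final rounding, at four significant digits.
Convert: Hardness H = 4.042 GPa = 4.042e+09 Pa.
Working in SI base units: W = 2.715 N, H = 4.042e+09 Pa, K = 3.052e-03.
Volumetric rate dV/dL = K·W/H (independent of L): 3.052e-03 · 2.715 / 4.042e+09 = 2.050e-12 m³/m.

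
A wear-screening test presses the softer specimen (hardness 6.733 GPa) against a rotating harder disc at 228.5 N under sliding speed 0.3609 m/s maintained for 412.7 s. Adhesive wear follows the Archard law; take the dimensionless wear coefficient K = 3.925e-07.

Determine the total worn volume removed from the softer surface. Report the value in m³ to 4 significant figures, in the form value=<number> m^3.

value=1.984e-12 m^3

Each operation carries full precision. Quoted intermediates are rounded; rounded once at the end to 4 significant digits.
Convert: Total distance L = v·t = 0.3609 m/s × 412.7 s = 148.9 m.
Convert: Hardness H = 6.733 GPa = 6.733e+09 Pa.
SI base units throughout: W = 228.5 N, H = 6.733e+09 Pa, K = 3.925e-07.
Volume removed: V = K·W·L/H = 3.925e-07 · 228.5 · 148.9 / 6.733e+09 = 1.984e-12 m³.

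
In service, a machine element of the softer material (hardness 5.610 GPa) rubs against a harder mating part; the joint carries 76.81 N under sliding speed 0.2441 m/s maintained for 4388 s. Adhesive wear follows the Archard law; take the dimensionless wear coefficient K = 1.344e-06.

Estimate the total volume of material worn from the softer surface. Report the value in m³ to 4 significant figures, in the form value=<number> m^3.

value=1.971e-11 m^3

Every step holds full precision; intermediate values are printed rounded, and one last rounding to 4 significant digits.
Convert: The distance L = v·t = 0.2441 m/s × 4388 s = 1071 m.
Convert: Hardness H = 5.610 GPa = 5.610e+09 Pa.
Working in SI base units: W = 76.81 N, H = 5.610e+09 Pa, K = 1.344e-06.
The Archard volume V = K·W·L/H = 1.344e-06 · 76.81 · 1071 / 5.610e+09 = 1.971e-11 m³.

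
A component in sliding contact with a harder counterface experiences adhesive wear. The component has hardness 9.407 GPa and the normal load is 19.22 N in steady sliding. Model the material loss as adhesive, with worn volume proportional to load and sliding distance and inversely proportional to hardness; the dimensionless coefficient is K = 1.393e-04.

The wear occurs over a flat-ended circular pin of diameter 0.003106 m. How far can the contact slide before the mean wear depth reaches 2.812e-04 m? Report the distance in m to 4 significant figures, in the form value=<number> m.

Every step carries exact precision. The intermediates are displayed rounded — one final rounding to four significant figures.
Hardness H = 9.407 GPa = 9.407e+09 Pa.
Contact area A = π·d²/4 = π·(0.003106 m)²/4 = 7.577e-06 m².
Expressed in SI base units: W = 19.22 N, H = 9.407e+09 Pa, K = 1.393e-04.
Wearable volume V_lim = h_lim·A = 2.812e-04 · 7.577e-06 = 2.131e-09 m³.
Sliding life L = V_lim·H/(K·W) = 2.131e-09 · 9.407e+09 / (1.393e-04 · 19.22) = 7486 m.

value=7486 m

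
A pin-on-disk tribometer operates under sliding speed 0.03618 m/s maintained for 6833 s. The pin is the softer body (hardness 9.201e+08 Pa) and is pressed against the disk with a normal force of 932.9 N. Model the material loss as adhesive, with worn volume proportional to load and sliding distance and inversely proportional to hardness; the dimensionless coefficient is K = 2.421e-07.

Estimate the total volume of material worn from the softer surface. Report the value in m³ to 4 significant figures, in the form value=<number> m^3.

Intermediate values are shown rounded — each operation maintains full precision — rounded just once: four significant figures.
Convert: The distance L = v·t = 0.03618 m/s × 6833 s = 247.2 m.
Expressed in SI base units: W = 932.9 N, H = 9.201e+08 Pa, K = 2.421e-07.
Volume removed: V = K·W·L/H = 2.421e-07 · 932.9 · 247.2 / 9.201e+08 = 6.068e-11 m³.

value=6.068e-11 m^3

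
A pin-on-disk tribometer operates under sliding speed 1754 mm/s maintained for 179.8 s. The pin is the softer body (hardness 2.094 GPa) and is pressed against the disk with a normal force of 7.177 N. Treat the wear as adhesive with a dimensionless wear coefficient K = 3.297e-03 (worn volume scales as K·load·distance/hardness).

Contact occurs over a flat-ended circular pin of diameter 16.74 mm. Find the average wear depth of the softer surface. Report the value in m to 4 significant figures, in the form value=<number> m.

value=1.619e-05 m

Intermediate values are shown rounded. Every step maintains full precision, and one last rounding, at four significant figures.
Convert: Sliding speed v = 1754 mm/s = 1.754 m/s. Total distance L = v·t = 1.754 m/s × 179.8 s = 315.4 m.
Convert: Hardness H = 2.094 GPa = 2.094e+09 Pa.
Convert: Pin diameter d = 16.74 mm = 0.01674 m. Contact area A = π·d²/4 = π·(0.01674 m)²/4 = 2.201e-04 m².
Restated in SI base units: W = 7.177 N, H = 2.094e+09 Pa, K = 3.297e-03.
Archard relation: V = K·W·L/H = 3.297e-03 · 7.177 · 315.4 / 2.094e+09 = 3.564e-09 m³.
Mean wear depth h = V/A = 3.564e-09 / 2.201e-04 = 1.619e-05 m.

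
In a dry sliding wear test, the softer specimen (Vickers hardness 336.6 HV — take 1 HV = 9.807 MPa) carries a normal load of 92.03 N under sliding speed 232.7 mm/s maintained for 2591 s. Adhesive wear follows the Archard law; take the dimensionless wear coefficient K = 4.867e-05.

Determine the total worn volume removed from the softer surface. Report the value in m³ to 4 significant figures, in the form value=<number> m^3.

Each operation runs at full float precision; the intermediates are shown rounded. Rounded once at the end to four significant digits.
Convert: Sliding speed v = 232.7 mm/s = 0.2327 m/s. Distance L = v·t = 0.2327 m/s × 2591 s = 602.9 m.
Convert: Hardness H = 336.6 HV × 9.807 MPa/HV = 3301 MPa = 3.301e+09 Pa.
Collected in SI base units: W = 92.03 N, H = 3.301e+09 Pa, K = 4.867e-05.
Wear volume V = K·W·L/H = 4.867e-05 · 92.03 · 602.9 / 3.301e+09 = 8.181e-10 m³.

value=8.181e-10 m^3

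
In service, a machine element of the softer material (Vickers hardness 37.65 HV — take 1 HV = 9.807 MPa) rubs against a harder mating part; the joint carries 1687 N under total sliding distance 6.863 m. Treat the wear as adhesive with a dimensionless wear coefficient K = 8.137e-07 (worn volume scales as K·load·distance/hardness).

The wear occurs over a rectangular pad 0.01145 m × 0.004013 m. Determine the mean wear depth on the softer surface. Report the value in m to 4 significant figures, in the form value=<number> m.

value=5.553e-07 m

Intermediate values are displayed rounded, and the computation runs at exact precision, and rounded once at the end to four significant figures.
Hardness H = 37.65 HV × 9.807 MPa/HV = 369.2 MPa = 3.692e+08 Pa.
Contact area A = 0.01145 m × 0.004013 m = 4.595e-05 m².
Collected in SI base units: W = 1687 N, H = 3.692e+08 Pa, K = 8.137e-07.
Worn volume V = K·W·L/H = 8.137e-07 · 1687 · 6.863 / 3.692e+08 = 2.551e-11 m³.
Average depth h = V/A = 2.551e-11 / 4.595e-05 = 5.553e-07 m.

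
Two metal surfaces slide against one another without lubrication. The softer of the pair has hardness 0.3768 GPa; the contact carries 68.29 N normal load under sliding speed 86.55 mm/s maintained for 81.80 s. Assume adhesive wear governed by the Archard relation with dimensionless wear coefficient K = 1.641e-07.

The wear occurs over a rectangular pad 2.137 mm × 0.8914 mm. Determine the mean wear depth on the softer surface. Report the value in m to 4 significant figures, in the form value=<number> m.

value=1.105e-07 m

All working math runs at full float precision — quoted intermediates are rounded — rounded just once, at four significant digits.
Convert: Sliding speed v = 86.55 mm/s = 0.08655 m/s. Distance L = v·t = 0.08655 m/s × 81.80 s = 7.080 m.
Convert: Hardness H = 0.3768 GPa = 3.768e+08 Pa.
Convert: Pad sides 2.137 mm × 0.8914 mm = 2.137e-03 m × 8.914e-04 m. Contact area A = 2.137e-03 m × 8.914e-04 m = 1.905e-06 m².
SI base units throughout: W = 68.29 N, H = 3.768e+08 Pa, K = 1.641e-07.
Wear volume V = K·W·L/H = 1.641e-07 · 68.29 · 7.080 / 3.768e+08 = 2.106e-13 m³.
Average depth h = V/A = 2.106e-13 / 1.905e-06 = 1.105e-07 m.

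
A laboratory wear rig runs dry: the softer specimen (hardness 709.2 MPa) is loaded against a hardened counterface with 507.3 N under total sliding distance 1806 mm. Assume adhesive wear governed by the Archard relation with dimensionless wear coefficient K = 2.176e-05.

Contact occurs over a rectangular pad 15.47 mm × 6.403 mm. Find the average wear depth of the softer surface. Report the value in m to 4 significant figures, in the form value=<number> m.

value=2.838e-07 m

Displayed values are rounded, and all arithmetic carries full float precision. Rounded just once, at 4 significant figures.
Sliding distance L = 1806 mm = 1.806 m.
Hardness H = 709.2 MPa = 7.092e+08 Pa.
Pad sides 15.47 mm × 6.403 mm = 0.01547 m × 0.006403 m. Contact area A = 0.01547 m × 0.006403 m = 9.905e-05 m².
In SI base units, W = 507.3 N, H = 7.092e+08 Pa, K = 2.176e-05.
Worn volume V = K·W·L/H = 2.176e-05 · 507.3 · 1.806 / 7.092e+08 = 2.811e-11 m³.
Wear depth h = V/A = 2.811e-11 / 9.905e-05 = 2.838e-07 m.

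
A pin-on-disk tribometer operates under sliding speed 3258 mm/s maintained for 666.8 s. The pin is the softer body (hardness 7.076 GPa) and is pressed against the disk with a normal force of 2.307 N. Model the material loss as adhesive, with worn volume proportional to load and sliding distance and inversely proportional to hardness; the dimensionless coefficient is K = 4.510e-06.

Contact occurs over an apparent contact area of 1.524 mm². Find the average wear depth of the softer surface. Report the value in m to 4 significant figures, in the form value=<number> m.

Each operation runs at exact precision. The intermediates appear rounded — one last rounding, at 4 significant figures.
Convert: Sliding speed v = 3258 mm/s = 3.258 m/s. Total distance L = v·t = 3.258 m/s × 666.8 s = 2172 m.
Convert: Hardness H = 7.076 GPa = 7.076e+09 Pa.
Convert: Contact area A = 1.524 mm² = 1.524e-06 m².
Expressed in SI base units: W = 2.307 N, H = 7.076e+09 Pa, K = 4.510e-06.
Apply Archard: V = K·W·L/H = 4.510e-06 · 2.307 · 2172 / 7.076e+09 = 3.194e-12 m³.
Average depth h = V/A = 3.194e-12 / 1.524e-06 = 2.096e-06 m.

value=2.096e-06 m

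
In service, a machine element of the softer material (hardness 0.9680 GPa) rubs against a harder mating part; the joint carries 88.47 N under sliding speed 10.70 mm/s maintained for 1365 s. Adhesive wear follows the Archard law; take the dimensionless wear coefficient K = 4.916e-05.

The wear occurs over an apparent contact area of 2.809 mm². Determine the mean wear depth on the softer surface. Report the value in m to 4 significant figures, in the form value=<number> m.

value=2.336e-05 m

Printed values are rounded; all arithmetic runs at full precision — rounded once at the end, at 4 significant digits.
Sliding speed v = 10.70 mm/s = 0.01070 m/s. Distance L = v·t = 0.01070 m/s × 1365 s = 14.61 m.
Hardness H = 0.9680 GPa = 9.680e+08 Pa.
Contact area A = 2.809 mm² = 2.809e-06 m².
In SI base units, W = 88.47 N, H = 9.680e+08 Pa, K = 4.916e-05.
Worn volume V = K·W·L/H = 4.916e-05 · 88.47 · 14.61 / 9.680e+08 = 6.562e-11 m³.
Depth of wear h = V/A = 6.562e-11 / 2.809e-06 = 2.336e-05 m.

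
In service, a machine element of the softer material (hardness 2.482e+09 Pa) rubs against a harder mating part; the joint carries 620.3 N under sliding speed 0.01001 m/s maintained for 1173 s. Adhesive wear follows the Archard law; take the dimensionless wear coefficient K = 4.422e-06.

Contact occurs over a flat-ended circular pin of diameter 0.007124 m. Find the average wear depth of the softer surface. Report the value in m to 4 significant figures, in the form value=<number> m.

value=3.255e-07 m

Intermediate values are displayed rounded — the computation maintains exact precision — one last rounding: four significant figures.
Convert: Distance L = v·t = 0.01001 m/s × 1173 s = 11.74 m.
Convert: Contact area A = π·d²/4 = π·(0.007124 m)²/4 = 3.986e-05 m².
In SI base units: W = 620.3 N, H = 2.482e+09 Pa, K = 4.422e-06.
Volume removed: V = K·W·L/H = 4.422e-06 · 620.3 · 11.74 / 2.482e+09 = 1.298e-11 m³.
Mean depth h = V/A = 1.298e-11 / 3.986e-05 = 3.255e-07 m.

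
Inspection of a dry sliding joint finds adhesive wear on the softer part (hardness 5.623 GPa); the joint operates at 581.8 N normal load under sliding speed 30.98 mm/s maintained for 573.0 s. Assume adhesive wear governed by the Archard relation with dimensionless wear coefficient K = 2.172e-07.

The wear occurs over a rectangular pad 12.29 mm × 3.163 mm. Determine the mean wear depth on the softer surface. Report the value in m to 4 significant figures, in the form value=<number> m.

Intermediate values are printed rounded; the computation keeps full float precision. Rounded once at the end: four significant figures.
Sliding speed v = 30.98 mm/s = 0.03098 m/s. The distance L = v·t = 0.03098 m/s × 573.0 s = 17.75 m.
Hardness H = 5.623 GPa = 5.623e+09 Pa.
Pad sides 12.29 mm × 3.163 mm = 0.01229 m × 0.003163 m. Contact area A = 0.01229 m × 0.003163 m = 3.887e-05 m².
Collected in SI base units: W = 581.8 N, H = 5.623e+09 Pa, K = 2.172e-07.
Apply Archard: V = K·W·L/H = 2.172e-07 · 581.8 · 17.75 / 5.623e+09 = 3.989e-13 m³.
Depth h = V/A = 3.989e-13 / 3.887e-05 = 1.026e-08 m.

value=1.026e-08 m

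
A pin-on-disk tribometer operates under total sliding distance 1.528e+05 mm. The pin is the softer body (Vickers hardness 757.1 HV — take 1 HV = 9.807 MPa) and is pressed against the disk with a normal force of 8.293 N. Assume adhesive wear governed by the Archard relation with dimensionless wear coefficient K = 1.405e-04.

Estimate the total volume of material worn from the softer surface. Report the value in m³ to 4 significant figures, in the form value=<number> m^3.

value=2.398e-11 m^3

The algebra carries full float precision — the intermediates are displayed rounded; one last rounding to four significant digits.
Sliding distance L = 1.528e+05 mm = 152.8 m.
Hardness H = 757.1 HV × 9.807 MPa/HV = 7425 MPa = 7.425e+09 Pa.
In SI base units, W = 8.293 N, H = 7.425e+09 Pa, K = 1.405e-04.
Archard relation: V = K·W·L/H = 1.405e-04 · 8.293 · 152.8 / 7.425e+09 = 2.398e-11 m³.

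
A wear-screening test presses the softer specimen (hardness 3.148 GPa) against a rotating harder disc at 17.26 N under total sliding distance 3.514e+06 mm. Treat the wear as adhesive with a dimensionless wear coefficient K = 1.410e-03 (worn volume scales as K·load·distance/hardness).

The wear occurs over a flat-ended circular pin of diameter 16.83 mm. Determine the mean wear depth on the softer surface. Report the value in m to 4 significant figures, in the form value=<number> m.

value=1.221e-04 m

The intermediates appear rounded, and every step holds full precision. Rounded just once: 4 significant digits.
Convert: Distance L = 3.514e+06 mm = 3514 m.
Convert: Hardness H = 3.148 GPa = 3.148e+09 Pa.
Convert: Pin diameter d = 16.83 mm = 0.01683 m. Contact area A = π·d²/4 = π·(0.01683 m)²/4 = 2.225e-04 m².
Collected in SI base units: W = 17.26 N, H = 3.148e+09 Pa, K = 1.410e-03.
The Archard volume V = K·W·L/H = 1.410e-03 · 17.26 · 3514 / 3.148e+09 = 2.717e-08 m³.
Depth h = V/A = 2.717e-08 / 2.225e-04 = 1.221e-04 m.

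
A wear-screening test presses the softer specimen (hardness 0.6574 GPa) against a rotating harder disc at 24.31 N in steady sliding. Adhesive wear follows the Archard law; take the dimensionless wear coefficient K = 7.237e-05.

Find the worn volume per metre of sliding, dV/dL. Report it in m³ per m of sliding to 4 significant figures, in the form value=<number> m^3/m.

Displayed values are rounded, and all working math keeps full precision — a lone final rounding, at four significant figures.
Hardness H = 0.6574 GPa = 6.574e+08 Pa.
Working in SI base units: W = 24.31 N, H = 6.574e+08 Pa, K = 7.237e-05.
Volumetric rate dV/dL = K·W/H, so: 7.237e-05 · 24.31 / 6.574e+08 = 2.676e-12 m³/m.

value=2.676e-12 m^3/m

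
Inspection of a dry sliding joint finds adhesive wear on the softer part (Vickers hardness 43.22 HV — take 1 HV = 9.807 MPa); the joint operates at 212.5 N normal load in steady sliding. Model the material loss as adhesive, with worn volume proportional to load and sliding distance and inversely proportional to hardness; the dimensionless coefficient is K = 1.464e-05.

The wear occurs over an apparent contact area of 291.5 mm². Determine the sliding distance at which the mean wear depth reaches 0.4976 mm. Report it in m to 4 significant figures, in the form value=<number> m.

Each operation holds full precision, and the intermediates appear rounded. Rounded just once to four significant figures.
Hardness H = 43.22 HV × 9.807 MPa/HV = 423.9 MPa = 4.239e+08 Pa.
Contact area A = 291.5 mm² = 2.915e-04 m².
Depth limit h_lim = 0.4976 mm = 4.976e-04 m.
As SI base values: W = 212.5 N, H = 4.239e+08 Pa, K = 1.464e-05.
Limit volume V_lim = h_lim·A = 4.976e-04 · 2.915e-04 = 1.451e-07 m³.
So the life L = V_lim·H/(K·W) = 1.451e-07 · 4.239e+08 / (1.464e-05 · 212.5) = 1.976e+04 m.

value=1.976e+04 m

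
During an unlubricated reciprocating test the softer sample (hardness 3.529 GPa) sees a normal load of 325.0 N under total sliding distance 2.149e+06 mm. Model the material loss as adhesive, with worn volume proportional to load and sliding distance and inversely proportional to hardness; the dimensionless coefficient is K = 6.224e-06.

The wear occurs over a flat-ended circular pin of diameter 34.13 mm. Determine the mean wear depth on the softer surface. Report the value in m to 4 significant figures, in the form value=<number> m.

The intermediates are shown rounded — every step maintains full float precision; a single final rounding: 4 significant figures.
Total distance L = 2.149e+06 mm = 2149 m.
Hardness H = 3.529 GPa = 3.529e+09 Pa.
Pin diameter d = 34.13 mm = 0.03413 m. Contact area A = π·d²/4 = π·(0.03413 m)²/4 = 9.149e-04 m².
Expressed in SI base units: W = 325.0 N, H = 3.529e+09 Pa, K = 6.224e-06.
Apply Archard: V = K·W·L/H = 6.224e-06 · 325.0 · 2149 / 3.529e+09 = 1.232e-09 m³.
Depth h = V/A = 1.232e-09 / 9.149e-04 = 1.346e-06 m.

value=1.346e-06 m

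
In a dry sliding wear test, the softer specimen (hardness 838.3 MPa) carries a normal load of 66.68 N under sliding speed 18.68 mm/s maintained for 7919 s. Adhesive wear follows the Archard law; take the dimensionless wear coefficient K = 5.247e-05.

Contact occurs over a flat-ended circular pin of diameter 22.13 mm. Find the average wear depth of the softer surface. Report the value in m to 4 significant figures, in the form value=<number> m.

Intermediate values are shown rounded — each operation carries full float precision, and rounded once at the end, at 4 significant figures.
Sliding speed v = 18.68 mm/s = 0.01868 m/s. The distance L = v·t = 0.01868 m/s × 7919 s = 147.9 m.
Hardness H = 838.3 MPa = 8.383e+08 Pa.
Pin diameter d = 22.13 mm = 0.02213 m. Contact area A = π·d²/4 = π·(0.02213 m)²/4 = 3.846e-04 m².
As SI base values: W = 66.68 N, H = 8.383e+08 Pa, K = 5.247e-05.
Worn volume V = K·W·L/H = 5.247e-05 · 66.68 · 147.9 / 8.383e+08 = 6.174e-10 m³.
Depth of wear h = V/A = 6.174e-10 / 3.846e-04 = 1.605e-06 m.

value=1.605e-06 m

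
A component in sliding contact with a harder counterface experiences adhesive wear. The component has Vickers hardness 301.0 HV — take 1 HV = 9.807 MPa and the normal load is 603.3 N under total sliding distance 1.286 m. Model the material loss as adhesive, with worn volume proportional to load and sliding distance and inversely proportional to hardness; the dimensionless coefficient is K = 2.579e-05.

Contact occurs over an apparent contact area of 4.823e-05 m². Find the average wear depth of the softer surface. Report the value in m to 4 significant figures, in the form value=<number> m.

The intermediates appear rounded, and the computation carries full precision; rounded once at the end: 4 significant figures.
Convert: Hardness H = 301.0 HV × 9.807 MPa/HV = 2952 MPa = 2.952e+09 Pa.
As SI base values: W = 603.3 N, H = 2.952e+09 Pa, K = 2.579e-05.
Volume removed: V = K·W·L/H = 2.579e-05 · 603.3 · 1.286 / 2.952e+09 = 6.778e-12 m³.
Depth h = V/A = 6.778e-12 / 4.823e-05 = 1.405e-07 m.

value=1.405e-07 m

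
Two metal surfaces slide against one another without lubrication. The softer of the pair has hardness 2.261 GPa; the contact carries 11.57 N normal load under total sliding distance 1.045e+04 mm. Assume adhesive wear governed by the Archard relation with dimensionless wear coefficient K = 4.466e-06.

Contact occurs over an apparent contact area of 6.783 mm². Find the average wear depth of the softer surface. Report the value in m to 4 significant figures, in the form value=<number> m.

value=3.521e-08 m

Shown intermediates are rounded; every step holds full precision. Rounded just once: four significant digits.
Total distance L = 1.045e+04 mm = 10.45 m.
Hardness H = 2.261 GPa = 2.261e+09 Pa.
Contact area A = 6.783 mm² = 6.783e-06 m².
Restated in SI base units: W = 11.57 N, H = 2.261e+09 Pa, K = 4.466e-06.
Archard volume V = K·W·L/H = 4.466e-06 · 11.57 · 10.45 / 2.261e+09 = 2.388e-13 m³.
Wear depth h = V/A = 2.388e-13 / 6.783e-06 = 3.521e-08 m.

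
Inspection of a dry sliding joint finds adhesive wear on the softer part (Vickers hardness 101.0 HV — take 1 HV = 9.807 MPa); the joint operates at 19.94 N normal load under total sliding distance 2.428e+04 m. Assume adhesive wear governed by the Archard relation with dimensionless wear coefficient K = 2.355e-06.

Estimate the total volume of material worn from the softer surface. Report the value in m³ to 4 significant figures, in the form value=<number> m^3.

All arithmetic keeps full precision. Intermediates are printed rounded. Rounded just once to 4 significant figures.
Convert: Hardness H = 101.0 HV × 9.807 MPa/HV = 990.5 MPa = 9.905e+08 Pa.
As SI base values: W = 19.94 N, H = 9.905e+08 Pa, K = 2.355e-06.
The Archard volume V = K·W·L/H = 2.355e-06 · 19.94 · 2.428e+04 / 9.905e+08 = 1.151e-09 m³.

value=1.151e-09 m^3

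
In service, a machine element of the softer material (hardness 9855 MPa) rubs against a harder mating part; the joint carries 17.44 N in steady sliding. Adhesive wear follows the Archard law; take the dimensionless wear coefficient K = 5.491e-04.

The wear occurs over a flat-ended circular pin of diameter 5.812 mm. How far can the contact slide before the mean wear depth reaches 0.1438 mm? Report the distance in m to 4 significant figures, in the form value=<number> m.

The intermediates are printed rounded. All working math keeps exact precision; a single final rounding, at 4 significant digits.
Hardness H = 9855 MPa = 9.855e+09 Pa.
Pin diameter d = 5.812 mm = 0.005812 m. Contact area A = π·d²/4 = π·(0.005812 m)²/4 = 2.653e-05 m².
Depth limit h_lim = 0.1438 mm = 1.438e-04 m.
As SI base values: W = 17.44 N, H = 9.855e+09 Pa, K = 5.491e-04.
Wearable volume V_lim = h_lim·A = 1.438e-04 · 2.653e-05 = 3.815e-09 m³.
Sliding life L = V_lim·H/(K·W) = 3.815e-09 · 9.855e+09 / (5.491e-04 · 17.44) = 3926 m.

value=3926 m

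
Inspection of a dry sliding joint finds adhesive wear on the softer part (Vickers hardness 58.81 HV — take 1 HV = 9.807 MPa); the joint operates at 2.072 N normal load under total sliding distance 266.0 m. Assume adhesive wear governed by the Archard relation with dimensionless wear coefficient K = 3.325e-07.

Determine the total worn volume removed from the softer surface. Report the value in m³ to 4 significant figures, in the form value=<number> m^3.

value=3.177e-13 m^3

Intermediate values are displayed rounded; the algebra holds full precision. Rounded once at the end, at 4 significant digits.
Hardness H = 58.81 HV × 9.807 MPa/HV = 576.7 MPa = 5.767e+08 Pa.
In SI base units: W = 2.072 N, H = 5.767e+08 Pa, K = 3.325e-07.
By Archard's law, V = K·W·L/H = 3.325e-07 · 2.072 · 266.0 / 5.767e+08 = 3.177e-13 m³.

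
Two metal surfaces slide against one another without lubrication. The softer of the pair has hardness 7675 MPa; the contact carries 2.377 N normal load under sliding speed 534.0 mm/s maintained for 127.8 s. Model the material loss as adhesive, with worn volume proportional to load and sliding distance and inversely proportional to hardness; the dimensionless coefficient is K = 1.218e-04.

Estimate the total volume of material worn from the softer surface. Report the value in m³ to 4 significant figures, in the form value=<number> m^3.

value=2.574e-12 m^3

Intermediates are displayed rounded; all working math maintains exact precision. Rounded just once: four significant digits.
Convert: Sliding speed v = 534.0 mm/s = 0.5340 m/s. Total distance L = v·t = 0.5340 m/s × 127.8 s = 68.25 m.
Convert: Hardness H = 7675 MPa = 7.675e+09 Pa.
In SI base units: W = 2.377 N, H = 7.675e+09 Pa, K = 1.218e-04.
Worn volume V = K·W·L/H = 1.218e-04 · 2.377 · 68.25 / 7.675e+09 = 2.574e-12 m³.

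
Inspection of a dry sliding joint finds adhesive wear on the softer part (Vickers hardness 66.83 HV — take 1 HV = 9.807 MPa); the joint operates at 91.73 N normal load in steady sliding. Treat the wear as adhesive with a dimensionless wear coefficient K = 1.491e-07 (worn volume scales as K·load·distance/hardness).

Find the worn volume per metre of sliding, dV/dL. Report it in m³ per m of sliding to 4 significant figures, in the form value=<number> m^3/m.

value=2.087e-14 m^3/m

Intermediates appear rounded; all working math carries exact precision. Rounded just once to 4 significant figures.
Hardness H = 66.83 HV × 9.807 MPa/HV = 655.4 MPa = 6.554e+08 Pa.
As SI base values: W = 91.73 N, H = 6.554e+08 Pa, K = 1.491e-07.
Wear rate dV/dL = K·W/H — distance-free: 1.491e-07 · 91.73 / 6.554e+08 = 2.087e-14 m³/m.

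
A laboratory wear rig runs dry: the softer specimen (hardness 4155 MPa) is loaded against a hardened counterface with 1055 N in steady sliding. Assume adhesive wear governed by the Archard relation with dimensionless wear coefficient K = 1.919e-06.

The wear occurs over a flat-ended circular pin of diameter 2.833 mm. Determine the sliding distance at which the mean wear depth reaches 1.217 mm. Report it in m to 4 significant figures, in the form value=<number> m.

Shown intermediates are rounded — all working math runs at full float precision. Rounded once at the end to 4 significant figures.
Hardness H = 4155 MPa = 4.155e+09 Pa.
Pin diameter d = 2.833 mm = 0.002833 m. Contact area A = π·d²/4 = π·(0.002833 m)²/4 = 6.304e-06 m².
Depth limit h_lim = 1.217 mm = 0.001217 m.
Collected in SI base units: W = 1055 N, H = 4.155e+09 Pa, K = 1.919e-06.
At the depth limit, V_lim = h_lim·A = 0.001217 · 6.304e-06 = 7.671e-09 m³.
Sliding life L = V_lim·H/(K·W) = 7.671e-09 · 4.155e+09 / (1.919e-06 · 1055) = 1.574e+04 m.

value=1.574e+04 m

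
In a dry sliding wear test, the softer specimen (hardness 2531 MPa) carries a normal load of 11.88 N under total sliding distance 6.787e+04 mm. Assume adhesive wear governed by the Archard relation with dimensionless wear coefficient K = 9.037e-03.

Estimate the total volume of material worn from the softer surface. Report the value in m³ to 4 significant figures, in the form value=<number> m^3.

Each operation holds full precision. Intermediate values appear rounded, and one last rounding: 4 significant digits.
Convert: The distance L = 6.787e+04 mm = 67.87 m.
Convert: Hardness H = 2531 MPa = 2.531e+09 Pa.
As SI base values: W = 11.88 N, H = 2.531e+09 Pa, K = 9.037e-03.
By Archard's law, V = K·W·L/H = 9.037e-03 · 11.88 · 67.87 / 2.531e+09 = 2.879e-09 m³.

value=2.879e-09 m^3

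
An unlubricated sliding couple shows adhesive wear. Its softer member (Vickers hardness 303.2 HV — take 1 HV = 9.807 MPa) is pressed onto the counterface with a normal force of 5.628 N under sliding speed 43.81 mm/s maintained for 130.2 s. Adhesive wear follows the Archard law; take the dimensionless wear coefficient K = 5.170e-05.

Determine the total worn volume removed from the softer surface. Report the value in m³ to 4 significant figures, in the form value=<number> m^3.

value=5.582e-13 m^3

The intermediates are printed rounded, and all arithmetic runs at full precision, and one final rounding to 4 significant digits.
Sliding speed v = 43.81 mm/s = 0.04381 m/s. Distance L = v·t = 0.04381 m/s × 130.2 s = 5.704 m.
Hardness H = 303.2 HV × 9.807 MPa/HV = 2973 MPa = 2.973e+09 Pa.
Working in SI base units: W = 5.628 N, H = 2.973e+09 Pa, K = 5.170e-05.
By Archard's law, V = K·W·L/H = 5.170e-05 · 5.628 · 5.704 / 2.973e+09 = 5.582e-13 m³.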